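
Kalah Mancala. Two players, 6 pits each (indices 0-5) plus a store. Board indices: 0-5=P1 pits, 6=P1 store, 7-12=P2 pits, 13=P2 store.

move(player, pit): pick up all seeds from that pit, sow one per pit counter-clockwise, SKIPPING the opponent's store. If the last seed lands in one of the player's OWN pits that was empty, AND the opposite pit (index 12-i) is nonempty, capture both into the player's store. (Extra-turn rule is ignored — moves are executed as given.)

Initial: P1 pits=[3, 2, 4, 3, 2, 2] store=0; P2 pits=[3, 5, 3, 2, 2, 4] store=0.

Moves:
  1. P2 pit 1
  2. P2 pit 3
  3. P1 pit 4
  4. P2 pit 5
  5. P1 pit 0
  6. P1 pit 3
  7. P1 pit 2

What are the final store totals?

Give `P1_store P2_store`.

Answer: 3 3

Derivation:
Move 1: P2 pit1 -> P1=[3,2,4,3,2,2](0) P2=[3,0,4,3,3,5](1)
Move 2: P2 pit3 -> P1=[3,2,4,3,2,2](0) P2=[3,0,4,0,4,6](2)
Move 3: P1 pit4 -> P1=[3,2,4,3,0,3](1) P2=[3,0,4,0,4,6](2)
Move 4: P2 pit5 -> P1=[4,3,5,4,1,3](1) P2=[3,0,4,0,4,0](3)
Move 5: P1 pit0 -> P1=[0,4,6,5,2,3](1) P2=[3,0,4,0,4,0](3)
Move 6: P1 pit3 -> P1=[0,4,6,0,3,4](2) P2=[4,1,4,0,4,0](3)
Move 7: P1 pit2 -> P1=[0,4,0,1,4,5](3) P2=[5,2,4,0,4,0](3)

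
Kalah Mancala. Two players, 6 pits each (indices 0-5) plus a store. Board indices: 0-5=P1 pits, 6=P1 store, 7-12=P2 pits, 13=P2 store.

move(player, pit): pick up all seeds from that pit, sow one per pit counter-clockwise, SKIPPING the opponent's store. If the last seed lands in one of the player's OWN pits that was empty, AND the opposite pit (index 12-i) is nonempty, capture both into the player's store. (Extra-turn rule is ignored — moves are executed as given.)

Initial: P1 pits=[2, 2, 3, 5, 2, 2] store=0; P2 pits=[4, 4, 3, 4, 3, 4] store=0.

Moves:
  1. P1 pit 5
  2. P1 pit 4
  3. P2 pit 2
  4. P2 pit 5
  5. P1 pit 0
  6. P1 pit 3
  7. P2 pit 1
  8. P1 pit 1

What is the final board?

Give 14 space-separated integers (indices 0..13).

Answer: 0 0 6 1 2 3 3 6 0 2 7 5 1 2

Derivation:
Move 1: P1 pit5 -> P1=[2,2,3,5,2,0](1) P2=[5,4,3,4,3,4](0)
Move 2: P1 pit4 -> P1=[2,2,3,5,0,1](2) P2=[5,4,3,4,3,4](0)
Move 3: P2 pit2 -> P1=[2,2,3,5,0,1](2) P2=[5,4,0,5,4,5](0)
Move 4: P2 pit5 -> P1=[3,3,4,6,0,1](2) P2=[5,4,0,5,4,0](1)
Move 5: P1 pit0 -> P1=[0,4,5,7,0,1](2) P2=[5,4,0,5,4,0](1)
Move 6: P1 pit3 -> P1=[0,4,5,0,1,2](3) P2=[6,5,1,6,4,0](1)
Move 7: P2 pit1 -> P1=[0,4,5,0,1,2](3) P2=[6,0,2,7,5,1](2)
Move 8: P1 pit1 -> P1=[0,0,6,1,2,3](3) P2=[6,0,2,7,5,1](2)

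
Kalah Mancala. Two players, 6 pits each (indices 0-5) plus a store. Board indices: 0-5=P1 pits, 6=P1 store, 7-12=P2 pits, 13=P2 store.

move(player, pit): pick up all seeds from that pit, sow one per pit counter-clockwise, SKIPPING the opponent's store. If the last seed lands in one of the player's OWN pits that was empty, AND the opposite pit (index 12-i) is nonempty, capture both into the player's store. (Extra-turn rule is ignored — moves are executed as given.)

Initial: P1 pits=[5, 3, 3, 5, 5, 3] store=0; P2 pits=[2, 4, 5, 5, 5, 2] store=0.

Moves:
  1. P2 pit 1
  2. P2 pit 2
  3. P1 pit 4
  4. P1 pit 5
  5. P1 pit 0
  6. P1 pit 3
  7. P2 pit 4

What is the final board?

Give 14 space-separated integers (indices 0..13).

Move 1: P2 pit1 -> P1=[5,3,3,5,5,3](0) P2=[2,0,6,6,6,3](0)
Move 2: P2 pit2 -> P1=[6,4,3,5,5,3](0) P2=[2,0,0,7,7,4](1)
Move 3: P1 pit4 -> P1=[6,4,3,5,0,4](1) P2=[3,1,1,7,7,4](1)
Move 4: P1 pit5 -> P1=[6,4,3,5,0,0](2) P2=[4,2,2,7,7,4](1)
Move 5: P1 pit0 -> P1=[0,5,4,6,1,1](3) P2=[4,2,2,7,7,4](1)
Move 6: P1 pit3 -> P1=[0,5,4,0,2,2](4) P2=[5,3,3,7,7,4](1)
Move 7: P2 pit4 -> P1=[1,6,5,1,3,2](4) P2=[5,3,3,7,0,5](2)

Answer: 1 6 5 1 3 2 4 5 3 3 7 0 5 2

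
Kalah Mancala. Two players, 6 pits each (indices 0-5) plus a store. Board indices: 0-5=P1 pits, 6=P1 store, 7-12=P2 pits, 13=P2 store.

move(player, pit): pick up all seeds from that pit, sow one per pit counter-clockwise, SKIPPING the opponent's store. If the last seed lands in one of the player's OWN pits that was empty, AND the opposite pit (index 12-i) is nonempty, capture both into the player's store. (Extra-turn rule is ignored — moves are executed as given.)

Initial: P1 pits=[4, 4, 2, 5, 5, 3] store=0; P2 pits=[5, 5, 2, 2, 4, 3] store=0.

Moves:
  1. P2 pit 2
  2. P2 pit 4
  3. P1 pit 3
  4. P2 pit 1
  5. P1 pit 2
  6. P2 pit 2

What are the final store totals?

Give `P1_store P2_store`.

Answer: 1 2

Derivation:
Move 1: P2 pit2 -> P1=[4,4,2,5,5,3](0) P2=[5,5,0,3,5,3](0)
Move 2: P2 pit4 -> P1=[5,5,3,5,5,3](0) P2=[5,5,0,3,0,4](1)
Move 3: P1 pit3 -> P1=[5,5,3,0,6,4](1) P2=[6,6,0,3,0,4](1)
Move 4: P2 pit1 -> P1=[6,5,3,0,6,4](1) P2=[6,0,1,4,1,5](2)
Move 5: P1 pit2 -> P1=[6,5,0,1,7,5](1) P2=[6,0,1,4,1,5](2)
Move 6: P2 pit2 -> P1=[6,5,0,1,7,5](1) P2=[6,0,0,5,1,5](2)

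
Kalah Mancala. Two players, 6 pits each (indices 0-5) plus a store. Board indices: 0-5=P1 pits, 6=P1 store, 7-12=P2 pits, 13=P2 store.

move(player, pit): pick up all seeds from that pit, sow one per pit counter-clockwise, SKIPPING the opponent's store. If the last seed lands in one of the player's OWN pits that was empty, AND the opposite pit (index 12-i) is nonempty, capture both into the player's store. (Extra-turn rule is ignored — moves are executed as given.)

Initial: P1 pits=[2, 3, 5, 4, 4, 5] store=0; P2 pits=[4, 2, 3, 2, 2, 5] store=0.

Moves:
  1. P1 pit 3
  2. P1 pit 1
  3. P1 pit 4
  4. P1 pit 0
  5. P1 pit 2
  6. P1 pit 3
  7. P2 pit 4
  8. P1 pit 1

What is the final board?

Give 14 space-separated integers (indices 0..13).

Move 1: P1 pit3 -> P1=[2,3,5,0,5,6](1) P2=[5,2,3,2,2,5](0)
Move 2: P1 pit1 -> P1=[2,0,6,1,6,6](1) P2=[5,2,3,2,2,5](0)
Move 3: P1 pit4 -> P1=[2,0,6,1,0,7](2) P2=[6,3,4,3,2,5](0)
Move 4: P1 pit0 -> P1=[0,1,7,1,0,7](2) P2=[6,3,4,3,2,5](0)
Move 5: P1 pit2 -> P1=[0,1,0,2,1,8](3) P2=[7,4,5,3,2,5](0)
Move 6: P1 pit3 -> P1=[0,1,0,0,2,9](3) P2=[7,4,5,3,2,5](0)
Move 7: P2 pit4 -> P1=[0,1,0,0,2,9](3) P2=[7,4,5,3,0,6](1)
Move 8: P1 pit1 -> P1=[0,0,0,0,2,9](7) P2=[7,4,5,0,0,6](1)

Answer: 0 0 0 0 2 9 7 7 4 5 0 0 6 1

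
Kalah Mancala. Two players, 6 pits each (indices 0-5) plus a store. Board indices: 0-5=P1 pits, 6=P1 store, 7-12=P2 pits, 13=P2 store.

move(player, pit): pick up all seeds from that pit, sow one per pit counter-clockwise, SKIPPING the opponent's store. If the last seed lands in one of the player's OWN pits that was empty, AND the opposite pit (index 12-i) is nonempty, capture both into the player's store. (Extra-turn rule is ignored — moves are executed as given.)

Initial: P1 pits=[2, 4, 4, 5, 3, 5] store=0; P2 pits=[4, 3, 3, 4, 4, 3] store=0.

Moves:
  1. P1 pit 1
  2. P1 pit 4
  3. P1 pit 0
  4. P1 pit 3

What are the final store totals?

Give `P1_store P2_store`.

Move 1: P1 pit1 -> P1=[2,0,5,6,4,6](0) P2=[4,3,3,4,4,3](0)
Move 2: P1 pit4 -> P1=[2,0,5,6,0,7](1) P2=[5,4,3,4,4,3](0)
Move 3: P1 pit0 -> P1=[0,1,6,6,0,7](1) P2=[5,4,3,4,4,3](0)
Move 4: P1 pit3 -> P1=[0,1,6,0,1,8](2) P2=[6,5,4,4,4,3](0)

Answer: 2 0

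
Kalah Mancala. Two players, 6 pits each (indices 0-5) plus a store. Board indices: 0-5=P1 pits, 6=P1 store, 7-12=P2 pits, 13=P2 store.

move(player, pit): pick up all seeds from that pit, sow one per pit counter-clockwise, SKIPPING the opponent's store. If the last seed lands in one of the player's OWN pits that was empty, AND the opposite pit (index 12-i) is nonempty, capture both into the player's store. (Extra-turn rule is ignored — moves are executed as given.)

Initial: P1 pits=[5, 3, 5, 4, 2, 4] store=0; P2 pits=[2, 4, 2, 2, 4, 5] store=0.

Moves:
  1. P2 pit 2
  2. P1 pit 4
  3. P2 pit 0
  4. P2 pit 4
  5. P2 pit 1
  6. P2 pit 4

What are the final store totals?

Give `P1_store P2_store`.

Answer: 1 7

Derivation:
Move 1: P2 pit2 -> P1=[5,3,5,4,2,4](0) P2=[2,4,0,3,5,5](0)
Move 2: P1 pit4 -> P1=[5,3,5,4,0,5](1) P2=[2,4,0,3,5,5](0)
Move 3: P2 pit0 -> P1=[5,3,5,0,0,5](1) P2=[0,5,0,3,5,5](5)
Move 4: P2 pit4 -> P1=[6,4,6,0,0,5](1) P2=[0,5,0,3,0,6](6)
Move 5: P2 pit1 -> P1=[6,4,6,0,0,5](1) P2=[0,0,1,4,1,7](7)
Move 6: P2 pit4 -> P1=[6,4,6,0,0,5](1) P2=[0,0,1,4,0,8](7)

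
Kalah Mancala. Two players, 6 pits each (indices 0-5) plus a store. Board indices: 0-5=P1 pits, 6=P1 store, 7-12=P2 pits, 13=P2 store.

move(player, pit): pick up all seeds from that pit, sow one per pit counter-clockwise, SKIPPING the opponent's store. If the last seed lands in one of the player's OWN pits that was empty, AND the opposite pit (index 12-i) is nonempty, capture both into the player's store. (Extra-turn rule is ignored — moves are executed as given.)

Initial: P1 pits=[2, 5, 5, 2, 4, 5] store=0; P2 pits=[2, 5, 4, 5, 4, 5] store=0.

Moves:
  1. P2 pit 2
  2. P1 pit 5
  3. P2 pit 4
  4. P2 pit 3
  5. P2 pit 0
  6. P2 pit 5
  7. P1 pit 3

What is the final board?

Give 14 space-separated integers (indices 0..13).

Answer: 5 8 1 0 6 1 2 1 7 2 0 1 0 14

Derivation:
Move 1: P2 pit2 -> P1=[2,5,5,2,4,5](0) P2=[2,5,0,6,5,6](1)
Move 2: P1 pit5 -> P1=[2,5,5,2,4,0](1) P2=[3,6,1,7,5,6](1)
Move 3: P2 pit4 -> P1=[3,6,6,2,4,0](1) P2=[3,6,1,7,0,7](2)
Move 4: P2 pit3 -> P1=[4,7,7,3,4,0](1) P2=[3,6,1,0,1,8](3)
Move 5: P2 pit0 -> P1=[4,7,0,3,4,0](1) P2=[0,7,2,0,1,8](11)
Move 6: P2 pit5 -> P1=[5,8,1,4,5,0](1) P2=[0,7,2,0,1,0](14)
Move 7: P1 pit3 -> P1=[5,8,1,0,6,1](2) P2=[1,7,2,0,1,0](14)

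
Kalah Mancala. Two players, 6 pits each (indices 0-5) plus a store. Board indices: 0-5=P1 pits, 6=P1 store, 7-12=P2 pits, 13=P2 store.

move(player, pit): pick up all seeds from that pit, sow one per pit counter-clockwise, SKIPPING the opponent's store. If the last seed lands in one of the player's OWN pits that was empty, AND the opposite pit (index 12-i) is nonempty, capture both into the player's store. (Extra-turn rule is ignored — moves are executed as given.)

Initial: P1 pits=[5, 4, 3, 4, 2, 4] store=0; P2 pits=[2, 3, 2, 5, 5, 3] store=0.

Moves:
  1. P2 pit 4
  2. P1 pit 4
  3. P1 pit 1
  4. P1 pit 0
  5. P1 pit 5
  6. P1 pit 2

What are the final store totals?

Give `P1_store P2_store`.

Move 1: P2 pit4 -> P1=[6,5,4,4,2,4](0) P2=[2,3,2,5,0,4](1)
Move 2: P1 pit4 -> P1=[6,5,4,4,0,5](1) P2=[2,3,2,5,0,4](1)
Move 3: P1 pit1 -> P1=[6,0,5,5,1,6](2) P2=[2,3,2,5,0,4](1)
Move 4: P1 pit0 -> P1=[0,1,6,6,2,7](3) P2=[2,3,2,5,0,4](1)
Move 5: P1 pit5 -> P1=[0,1,6,6,2,0](4) P2=[3,4,3,6,1,5](1)
Move 6: P1 pit2 -> P1=[0,1,0,7,3,1](5) P2=[4,5,3,6,1,5](1)

Answer: 5 1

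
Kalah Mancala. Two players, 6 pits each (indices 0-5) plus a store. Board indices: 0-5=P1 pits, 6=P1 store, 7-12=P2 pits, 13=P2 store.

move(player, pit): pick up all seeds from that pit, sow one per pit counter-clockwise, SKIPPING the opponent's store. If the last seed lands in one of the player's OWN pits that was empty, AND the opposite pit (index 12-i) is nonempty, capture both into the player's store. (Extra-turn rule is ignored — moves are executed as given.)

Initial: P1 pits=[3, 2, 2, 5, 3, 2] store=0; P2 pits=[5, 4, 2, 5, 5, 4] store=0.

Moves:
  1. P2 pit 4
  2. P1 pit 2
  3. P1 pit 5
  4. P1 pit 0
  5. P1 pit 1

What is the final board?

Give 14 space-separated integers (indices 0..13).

Move 1: P2 pit4 -> P1=[4,3,3,5,3,2](0) P2=[5,4,2,5,0,5](1)
Move 2: P1 pit2 -> P1=[4,3,0,6,4,3](0) P2=[5,4,2,5,0,5](1)
Move 3: P1 pit5 -> P1=[4,3,0,6,4,0](1) P2=[6,5,2,5,0,5](1)
Move 4: P1 pit0 -> P1=[0,4,1,7,5,0](1) P2=[6,5,2,5,0,5](1)
Move 5: P1 pit1 -> P1=[0,0,2,8,6,0](8) P2=[0,5,2,5,0,5](1)

Answer: 0 0 2 8 6 0 8 0 5 2 5 0 5 1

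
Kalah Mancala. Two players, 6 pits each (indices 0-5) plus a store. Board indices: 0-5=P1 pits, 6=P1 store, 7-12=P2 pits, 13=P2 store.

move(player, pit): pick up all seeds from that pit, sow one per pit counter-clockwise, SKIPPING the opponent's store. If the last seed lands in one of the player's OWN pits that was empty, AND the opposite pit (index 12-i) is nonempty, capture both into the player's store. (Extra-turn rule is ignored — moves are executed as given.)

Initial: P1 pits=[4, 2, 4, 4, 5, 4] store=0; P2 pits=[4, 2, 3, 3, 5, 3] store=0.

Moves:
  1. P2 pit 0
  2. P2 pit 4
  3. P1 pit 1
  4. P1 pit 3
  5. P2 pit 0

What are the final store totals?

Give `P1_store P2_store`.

Move 1: P2 pit0 -> P1=[4,2,4,4,5,4](0) P2=[0,3,4,4,6,3](0)
Move 2: P2 pit4 -> P1=[5,3,5,5,5,4](0) P2=[0,3,4,4,0,4](1)
Move 3: P1 pit1 -> P1=[5,0,6,6,6,4](0) P2=[0,3,4,4,0,4](1)
Move 4: P1 pit3 -> P1=[5,0,6,0,7,5](1) P2=[1,4,5,4,0,4](1)
Move 5: P2 pit0 -> P1=[5,0,6,0,7,5](1) P2=[0,5,5,4,0,4](1)

Answer: 1 1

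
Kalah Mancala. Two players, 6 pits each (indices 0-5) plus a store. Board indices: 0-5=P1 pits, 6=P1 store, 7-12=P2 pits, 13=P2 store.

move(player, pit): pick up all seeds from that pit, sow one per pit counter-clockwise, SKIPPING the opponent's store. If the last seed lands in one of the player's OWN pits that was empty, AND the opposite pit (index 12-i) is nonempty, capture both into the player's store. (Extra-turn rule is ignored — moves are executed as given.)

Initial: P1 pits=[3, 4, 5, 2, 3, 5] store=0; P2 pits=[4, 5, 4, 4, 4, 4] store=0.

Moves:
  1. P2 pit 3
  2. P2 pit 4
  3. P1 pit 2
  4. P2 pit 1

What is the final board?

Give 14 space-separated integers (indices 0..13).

Move 1: P2 pit3 -> P1=[4,4,5,2,3,5](0) P2=[4,5,4,0,5,5](1)
Move 2: P2 pit4 -> P1=[5,5,6,2,3,5](0) P2=[4,5,4,0,0,6](2)
Move 3: P1 pit2 -> P1=[5,5,0,3,4,6](1) P2=[5,6,4,0,0,6](2)
Move 4: P2 pit1 -> P1=[6,5,0,3,4,6](1) P2=[5,0,5,1,1,7](3)

Answer: 6 5 0 3 4 6 1 5 0 5 1 1 7 3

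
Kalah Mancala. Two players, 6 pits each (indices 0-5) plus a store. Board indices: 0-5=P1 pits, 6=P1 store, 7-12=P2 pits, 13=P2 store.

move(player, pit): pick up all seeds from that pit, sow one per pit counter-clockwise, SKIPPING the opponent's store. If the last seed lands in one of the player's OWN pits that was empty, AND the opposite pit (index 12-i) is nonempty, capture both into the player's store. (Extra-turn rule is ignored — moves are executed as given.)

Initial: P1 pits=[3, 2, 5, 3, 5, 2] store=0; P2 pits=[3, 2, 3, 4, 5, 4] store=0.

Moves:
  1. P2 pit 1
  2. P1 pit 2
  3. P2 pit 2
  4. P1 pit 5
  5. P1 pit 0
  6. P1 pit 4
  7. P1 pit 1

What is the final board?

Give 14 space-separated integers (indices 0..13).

Move 1: P2 pit1 -> P1=[3,2,5,3,5,2](0) P2=[3,0,4,5,5,4](0)
Move 2: P1 pit2 -> P1=[3,2,0,4,6,3](1) P2=[4,0,4,5,5,4](0)
Move 3: P2 pit2 -> P1=[3,2,0,4,6,3](1) P2=[4,0,0,6,6,5](1)
Move 4: P1 pit5 -> P1=[3,2,0,4,6,0](2) P2=[5,1,0,6,6,5](1)
Move 5: P1 pit0 -> P1=[0,3,1,5,6,0](2) P2=[5,1,0,6,6,5](1)
Move 6: P1 pit4 -> P1=[0,3,1,5,0,1](3) P2=[6,2,1,7,6,5](1)
Move 7: P1 pit1 -> P1=[0,0,2,6,0,1](6) P2=[6,0,1,7,6,5](1)

Answer: 0 0 2 6 0 1 6 6 0 1 7 6 5 1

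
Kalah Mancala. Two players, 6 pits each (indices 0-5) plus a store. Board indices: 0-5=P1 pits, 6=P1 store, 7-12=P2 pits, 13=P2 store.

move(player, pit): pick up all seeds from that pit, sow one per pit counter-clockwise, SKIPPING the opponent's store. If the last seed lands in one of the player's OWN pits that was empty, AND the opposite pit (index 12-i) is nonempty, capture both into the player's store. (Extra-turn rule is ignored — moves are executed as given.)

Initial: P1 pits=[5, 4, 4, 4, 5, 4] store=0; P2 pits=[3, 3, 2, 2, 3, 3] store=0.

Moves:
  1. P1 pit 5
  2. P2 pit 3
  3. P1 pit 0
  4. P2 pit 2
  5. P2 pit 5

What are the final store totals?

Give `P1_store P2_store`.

Answer: 6 1

Derivation:
Move 1: P1 pit5 -> P1=[5,4,4,4,5,0](1) P2=[4,4,3,2,3,3](0)
Move 2: P2 pit3 -> P1=[5,4,4,4,5,0](1) P2=[4,4,3,0,4,4](0)
Move 3: P1 pit0 -> P1=[0,5,5,5,6,0](6) P2=[0,4,3,0,4,4](0)
Move 4: P2 pit2 -> P1=[0,5,5,5,6,0](6) P2=[0,4,0,1,5,5](0)
Move 5: P2 pit5 -> P1=[1,6,6,6,6,0](6) P2=[0,4,0,1,5,0](1)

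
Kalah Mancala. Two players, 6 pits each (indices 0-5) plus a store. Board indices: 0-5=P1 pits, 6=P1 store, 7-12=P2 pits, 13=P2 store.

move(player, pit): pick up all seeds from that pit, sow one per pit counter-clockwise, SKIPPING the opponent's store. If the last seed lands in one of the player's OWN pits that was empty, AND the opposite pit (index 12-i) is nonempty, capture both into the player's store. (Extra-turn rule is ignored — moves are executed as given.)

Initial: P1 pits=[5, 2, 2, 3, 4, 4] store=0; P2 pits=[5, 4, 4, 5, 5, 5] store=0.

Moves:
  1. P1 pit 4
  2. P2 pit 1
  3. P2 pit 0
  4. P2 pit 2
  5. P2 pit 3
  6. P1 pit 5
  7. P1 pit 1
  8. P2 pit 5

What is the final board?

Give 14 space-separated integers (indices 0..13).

Answer: 8 1 5 6 3 1 4 1 3 1 1 9 0 5

Derivation:
Move 1: P1 pit4 -> P1=[5,2,2,3,0,5](1) P2=[6,5,4,5,5,5](0)
Move 2: P2 pit1 -> P1=[5,2,2,3,0,5](1) P2=[6,0,5,6,6,6](1)
Move 3: P2 pit0 -> P1=[5,2,2,3,0,5](1) P2=[0,1,6,7,7,7](2)
Move 4: P2 pit2 -> P1=[6,3,2,3,0,5](1) P2=[0,1,0,8,8,8](3)
Move 5: P2 pit3 -> P1=[7,4,3,4,1,5](1) P2=[0,1,0,0,9,9](4)
Move 6: P1 pit5 -> P1=[7,4,3,4,1,0](2) P2=[1,2,1,1,9,9](4)
Move 7: P1 pit1 -> P1=[7,0,4,5,2,0](4) P2=[0,2,1,1,9,9](4)
Move 8: P2 pit5 -> P1=[8,1,5,6,3,1](4) P2=[1,3,1,1,9,0](5)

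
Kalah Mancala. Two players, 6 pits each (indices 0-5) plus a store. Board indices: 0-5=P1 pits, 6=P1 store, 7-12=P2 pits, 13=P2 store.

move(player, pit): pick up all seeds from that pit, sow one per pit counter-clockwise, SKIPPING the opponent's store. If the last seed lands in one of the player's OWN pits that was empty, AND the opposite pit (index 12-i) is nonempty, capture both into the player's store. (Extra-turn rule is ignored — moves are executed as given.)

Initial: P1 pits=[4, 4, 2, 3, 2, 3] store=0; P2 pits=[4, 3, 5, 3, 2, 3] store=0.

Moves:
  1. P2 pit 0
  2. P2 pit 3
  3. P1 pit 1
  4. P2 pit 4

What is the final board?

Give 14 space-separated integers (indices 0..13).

Move 1: P2 pit0 -> P1=[4,4,2,3,2,3](0) P2=[0,4,6,4,3,3](0)
Move 2: P2 pit3 -> P1=[5,4,2,3,2,3](0) P2=[0,4,6,0,4,4](1)
Move 3: P1 pit1 -> P1=[5,0,3,4,3,4](0) P2=[0,4,6,0,4,4](1)
Move 4: P2 pit4 -> P1=[6,1,3,4,3,4](0) P2=[0,4,6,0,0,5](2)

Answer: 6 1 3 4 3 4 0 0 4 6 0 0 5 2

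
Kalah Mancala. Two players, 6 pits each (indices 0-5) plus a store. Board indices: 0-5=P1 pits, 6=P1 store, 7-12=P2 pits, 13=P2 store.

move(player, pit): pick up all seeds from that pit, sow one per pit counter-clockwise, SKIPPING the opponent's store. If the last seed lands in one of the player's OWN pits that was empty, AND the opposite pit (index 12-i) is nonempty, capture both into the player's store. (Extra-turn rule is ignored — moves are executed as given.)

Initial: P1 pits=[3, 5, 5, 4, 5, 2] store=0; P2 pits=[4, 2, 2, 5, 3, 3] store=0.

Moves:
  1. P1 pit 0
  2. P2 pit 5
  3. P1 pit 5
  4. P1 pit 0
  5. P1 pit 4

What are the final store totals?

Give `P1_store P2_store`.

Answer: 2 1

Derivation:
Move 1: P1 pit0 -> P1=[0,6,6,5,5,2](0) P2=[4,2,2,5,3,3](0)
Move 2: P2 pit5 -> P1=[1,7,6,5,5,2](0) P2=[4,2,2,5,3,0](1)
Move 3: P1 pit5 -> P1=[1,7,6,5,5,0](1) P2=[5,2,2,5,3,0](1)
Move 4: P1 pit0 -> P1=[0,8,6,5,5,0](1) P2=[5,2,2,5,3,0](1)
Move 5: P1 pit4 -> P1=[0,8,6,5,0,1](2) P2=[6,3,3,5,3,0](1)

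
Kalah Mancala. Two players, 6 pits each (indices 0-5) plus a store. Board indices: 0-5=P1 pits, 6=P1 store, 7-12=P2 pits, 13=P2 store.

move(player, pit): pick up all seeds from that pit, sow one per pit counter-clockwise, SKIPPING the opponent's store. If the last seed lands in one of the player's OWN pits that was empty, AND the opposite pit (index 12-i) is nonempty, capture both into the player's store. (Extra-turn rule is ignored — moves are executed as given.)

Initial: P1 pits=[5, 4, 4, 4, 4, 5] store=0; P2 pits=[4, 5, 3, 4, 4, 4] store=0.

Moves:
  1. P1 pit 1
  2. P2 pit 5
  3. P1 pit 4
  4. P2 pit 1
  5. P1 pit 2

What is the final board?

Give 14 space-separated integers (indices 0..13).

Move 1: P1 pit1 -> P1=[5,0,5,5,5,6](0) P2=[4,5,3,4,4,4](0)
Move 2: P2 pit5 -> P1=[6,1,6,5,5,6](0) P2=[4,5,3,4,4,0](1)
Move 3: P1 pit4 -> P1=[6,1,6,5,0,7](1) P2=[5,6,4,4,4,0](1)
Move 4: P2 pit1 -> P1=[7,1,6,5,0,7](1) P2=[5,0,5,5,5,1](2)
Move 5: P1 pit2 -> P1=[7,1,0,6,1,8](2) P2=[6,1,5,5,5,1](2)

Answer: 7 1 0 6 1 8 2 6 1 5 5 5 1 2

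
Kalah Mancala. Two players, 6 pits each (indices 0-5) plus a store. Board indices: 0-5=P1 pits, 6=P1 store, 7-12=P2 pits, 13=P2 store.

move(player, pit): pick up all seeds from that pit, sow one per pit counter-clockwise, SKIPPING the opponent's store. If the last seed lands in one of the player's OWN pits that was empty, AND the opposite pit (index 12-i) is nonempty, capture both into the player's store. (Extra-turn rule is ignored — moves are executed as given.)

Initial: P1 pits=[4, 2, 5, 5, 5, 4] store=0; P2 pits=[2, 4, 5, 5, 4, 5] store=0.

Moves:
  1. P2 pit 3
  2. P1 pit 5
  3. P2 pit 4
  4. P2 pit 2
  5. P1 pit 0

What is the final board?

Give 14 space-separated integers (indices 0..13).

Answer: 0 6 7 6 6 1 2 4 5 0 1 1 8 3

Derivation:
Move 1: P2 pit3 -> P1=[5,3,5,5,5,4](0) P2=[2,4,5,0,5,6](1)
Move 2: P1 pit5 -> P1=[5,3,5,5,5,0](1) P2=[3,5,6,0,5,6](1)
Move 3: P2 pit4 -> P1=[6,4,6,5,5,0](1) P2=[3,5,6,0,0,7](2)
Move 4: P2 pit2 -> P1=[7,5,6,5,5,0](1) P2=[3,5,0,1,1,8](3)
Move 5: P1 pit0 -> P1=[0,6,7,6,6,1](2) P2=[4,5,0,1,1,8](3)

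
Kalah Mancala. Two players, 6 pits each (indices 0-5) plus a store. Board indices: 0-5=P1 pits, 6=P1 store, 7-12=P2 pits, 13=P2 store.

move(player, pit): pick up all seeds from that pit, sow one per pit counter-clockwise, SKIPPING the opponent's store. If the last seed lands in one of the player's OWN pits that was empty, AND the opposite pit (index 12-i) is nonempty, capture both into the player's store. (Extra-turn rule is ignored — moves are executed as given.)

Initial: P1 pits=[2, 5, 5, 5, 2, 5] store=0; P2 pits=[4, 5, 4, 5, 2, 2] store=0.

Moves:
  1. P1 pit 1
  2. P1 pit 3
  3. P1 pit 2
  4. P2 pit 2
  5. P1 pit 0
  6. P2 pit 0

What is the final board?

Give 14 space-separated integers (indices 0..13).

Move 1: P1 pit1 -> P1=[2,0,6,6,3,6](1) P2=[4,5,4,5,2,2](0)
Move 2: P1 pit3 -> P1=[2,0,6,0,4,7](2) P2=[5,6,5,5,2,2](0)
Move 3: P1 pit2 -> P1=[2,0,0,1,5,8](3) P2=[6,7,5,5,2,2](0)
Move 4: P2 pit2 -> P1=[3,0,0,1,5,8](3) P2=[6,7,0,6,3,3](1)
Move 5: P1 pit0 -> P1=[0,1,1,2,5,8](3) P2=[6,7,0,6,3,3](1)
Move 6: P2 pit0 -> P1=[0,1,1,2,5,8](3) P2=[0,8,1,7,4,4](2)

Answer: 0 1 1 2 5 8 3 0 8 1 7 4 4 2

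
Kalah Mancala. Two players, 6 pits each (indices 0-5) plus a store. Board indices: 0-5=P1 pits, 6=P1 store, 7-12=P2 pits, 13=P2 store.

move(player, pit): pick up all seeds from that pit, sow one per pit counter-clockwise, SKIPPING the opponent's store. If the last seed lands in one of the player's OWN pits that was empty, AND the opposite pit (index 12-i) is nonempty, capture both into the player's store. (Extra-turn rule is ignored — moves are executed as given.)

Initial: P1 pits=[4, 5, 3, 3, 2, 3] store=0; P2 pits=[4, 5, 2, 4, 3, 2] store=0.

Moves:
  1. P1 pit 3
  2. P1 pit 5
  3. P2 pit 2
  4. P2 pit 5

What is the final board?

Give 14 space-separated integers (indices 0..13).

Move 1: P1 pit3 -> P1=[4,5,3,0,3,4](1) P2=[4,5,2,4,3,2](0)
Move 2: P1 pit5 -> P1=[4,5,3,0,3,0](2) P2=[5,6,3,4,3,2](0)
Move 3: P2 pit2 -> P1=[4,5,3,0,3,0](2) P2=[5,6,0,5,4,3](0)
Move 4: P2 pit5 -> P1=[5,6,3,0,3,0](2) P2=[5,6,0,5,4,0](1)

Answer: 5 6 3 0 3 0 2 5 6 0 5 4 0 1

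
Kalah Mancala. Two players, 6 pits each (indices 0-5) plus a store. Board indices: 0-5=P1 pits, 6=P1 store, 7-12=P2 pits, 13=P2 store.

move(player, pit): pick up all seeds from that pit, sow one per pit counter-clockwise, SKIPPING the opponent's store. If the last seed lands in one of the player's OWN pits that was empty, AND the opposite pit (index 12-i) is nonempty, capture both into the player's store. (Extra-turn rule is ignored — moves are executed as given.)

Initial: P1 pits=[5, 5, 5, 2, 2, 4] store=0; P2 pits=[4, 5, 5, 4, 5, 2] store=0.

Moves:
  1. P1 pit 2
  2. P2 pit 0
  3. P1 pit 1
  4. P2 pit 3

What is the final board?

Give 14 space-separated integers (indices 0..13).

Answer: 6 1 1 4 4 6 2 0 6 6 0 7 4 1

Derivation:
Move 1: P1 pit2 -> P1=[5,5,0,3,3,5](1) P2=[5,5,5,4,5,2](0)
Move 2: P2 pit0 -> P1=[5,5,0,3,3,5](1) P2=[0,6,6,5,6,3](0)
Move 3: P1 pit1 -> P1=[5,0,1,4,4,6](2) P2=[0,6,6,5,6,3](0)
Move 4: P2 pit3 -> P1=[6,1,1,4,4,6](2) P2=[0,6,6,0,7,4](1)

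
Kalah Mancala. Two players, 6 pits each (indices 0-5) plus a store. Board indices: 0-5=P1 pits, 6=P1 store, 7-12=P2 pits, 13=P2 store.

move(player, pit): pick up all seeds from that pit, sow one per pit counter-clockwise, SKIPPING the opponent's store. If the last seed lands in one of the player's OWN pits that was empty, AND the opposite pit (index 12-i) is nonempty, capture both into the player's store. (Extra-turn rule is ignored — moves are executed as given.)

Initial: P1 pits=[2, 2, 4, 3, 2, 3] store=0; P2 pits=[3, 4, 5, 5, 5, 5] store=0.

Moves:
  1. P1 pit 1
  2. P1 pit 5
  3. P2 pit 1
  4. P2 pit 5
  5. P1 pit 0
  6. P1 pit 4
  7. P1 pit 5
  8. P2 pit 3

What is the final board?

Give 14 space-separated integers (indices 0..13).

Answer: 1 3 8 6 0 0 3 5 0 6 0 7 1 3

Derivation:
Move 1: P1 pit1 -> P1=[2,0,5,4,2,3](0) P2=[3,4,5,5,5,5](0)
Move 2: P1 pit5 -> P1=[2,0,5,4,2,0](1) P2=[4,5,5,5,5,5](0)
Move 3: P2 pit1 -> P1=[2,0,5,4,2,0](1) P2=[4,0,6,6,6,6](1)
Move 4: P2 pit5 -> P1=[3,1,6,5,3,0](1) P2=[4,0,6,6,6,0](2)
Move 5: P1 pit0 -> P1=[0,2,7,6,3,0](1) P2=[4,0,6,6,6,0](2)
Move 6: P1 pit4 -> P1=[0,2,7,6,0,1](2) P2=[5,0,6,6,6,0](2)
Move 7: P1 pit5 -> P1=[0,2,7,6,0,0](3) P2=[5,0,6,6,6,0](2)
Move 8: P2 pit3 -> P1=[1,3,8,6,0,0](3) P2=[5,0,6,0,7,1](3)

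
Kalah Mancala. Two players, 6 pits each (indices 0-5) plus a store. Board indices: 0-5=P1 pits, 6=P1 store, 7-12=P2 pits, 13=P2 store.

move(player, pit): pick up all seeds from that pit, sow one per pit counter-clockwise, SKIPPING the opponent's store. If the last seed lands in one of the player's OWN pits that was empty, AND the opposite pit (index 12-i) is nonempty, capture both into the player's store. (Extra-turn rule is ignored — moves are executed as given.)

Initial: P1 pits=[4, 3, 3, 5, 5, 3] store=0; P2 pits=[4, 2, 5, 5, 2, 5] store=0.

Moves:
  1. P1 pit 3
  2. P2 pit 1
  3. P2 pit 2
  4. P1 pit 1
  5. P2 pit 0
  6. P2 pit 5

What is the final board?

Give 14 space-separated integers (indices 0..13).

Answer: 6 1 5 2 8 6 1 0 1 1 8 5 0 2

Derivation:
Move 1: P1 pit3 -> P1=[4,3,3,0,6,4](1) P2=[5,3,5,5,2,5](0)
Move 2: P2 pit1 -> P1=[4,3,3,0,6,4](1) P2=[5,0,6,6,3,5](0)
Move 3: P2 pit2 -> P1=[5,4,3,0,6,4](1) P2=[5,0,0,7,4,6](1)
Move 4: P1 pit1 -> P1=[5,0,4,1,7,5](1) P2=[5,0,0,7,4,6](1)
Move 5: P2 pit0 -> P1=[5,0,4,1,7,5](1) P2=[0,1,1,8,5,7](1)
Move 6: P2 pit5 -> P1=[6,1,5,2,8,6](1) P2=[0,1,1,8,5,0](2)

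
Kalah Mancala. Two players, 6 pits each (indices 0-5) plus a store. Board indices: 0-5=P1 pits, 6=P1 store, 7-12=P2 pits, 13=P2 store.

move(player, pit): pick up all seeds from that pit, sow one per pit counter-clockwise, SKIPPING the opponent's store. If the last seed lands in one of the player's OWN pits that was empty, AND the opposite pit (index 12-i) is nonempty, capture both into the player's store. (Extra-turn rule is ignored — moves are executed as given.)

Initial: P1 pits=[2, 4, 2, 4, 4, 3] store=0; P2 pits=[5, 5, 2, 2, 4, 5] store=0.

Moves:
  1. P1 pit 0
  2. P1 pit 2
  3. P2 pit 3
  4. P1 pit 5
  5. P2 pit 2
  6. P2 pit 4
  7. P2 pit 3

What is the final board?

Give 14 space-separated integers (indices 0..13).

Move 1: P1 pit0 -> P1=[0,5,3,4,4,3](0) P2=[5,5,2,2,4,5](0)
Move 2: P1 pit2 -> P1=[0,5,0,5,5,4](0) P2=[5,5,2,2,4,5](0)
Move 3: P2 pit3 -> P1=[0,5,0,5,5,4](0) P2=[5,5,2,0,5,6](0)
Move 4: P1 pit5 -> P1=[0,5,0,5,5,0](1) P2=[6,6,3,0,5,6](0)
Move 5: P2 pit2 -> P1=[0,5,0,5,5,0](1) P2=[6,6,0,1,6,7](0)
Move 6: P2 pit4 -> P1=[1,6,1,6,5,0](1) P2=[6,6,0,1,0,8](1)
Move 7: P2 pit3 -> P1=[1,0,1,6,5,0](1) P2=[6,6,0,0,0,8](8)

Answer: 1 0 1 6 5 0 1 6 6 0 0 0 8 8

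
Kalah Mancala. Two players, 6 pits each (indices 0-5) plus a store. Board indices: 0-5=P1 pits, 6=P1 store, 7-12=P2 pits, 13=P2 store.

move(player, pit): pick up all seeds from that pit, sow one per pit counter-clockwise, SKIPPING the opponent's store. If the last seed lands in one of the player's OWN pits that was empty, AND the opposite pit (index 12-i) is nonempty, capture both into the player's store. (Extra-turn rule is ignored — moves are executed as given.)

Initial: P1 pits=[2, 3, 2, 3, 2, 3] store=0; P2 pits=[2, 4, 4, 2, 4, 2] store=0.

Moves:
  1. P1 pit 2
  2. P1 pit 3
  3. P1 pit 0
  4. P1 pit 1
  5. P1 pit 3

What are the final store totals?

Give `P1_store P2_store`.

Move 1: P1 pit2 -> P1=[2,3,0,4,3,3](0) P2=[2,4,4,2,4,2](0)
Move 2: P1 pit3 -> P1=[2,3,0,0,4,4](1) P2=[3,4,4,2,4,2](0)
Move 3: P1 pit0 -> P1=[0,4,0,0,4,4](4) P2=[3,4,4,0,4,2](0)
Move 4: P1 pit1 -> P1=[0,0,1,1,5,5](4) P2=[3,4,4,0,4,2](0)
Move 5: P1 pit3 -> P1=[0,0,1,0,6,5](4) P2=[3,4,4,0,4,2](0)

Answer: 4 0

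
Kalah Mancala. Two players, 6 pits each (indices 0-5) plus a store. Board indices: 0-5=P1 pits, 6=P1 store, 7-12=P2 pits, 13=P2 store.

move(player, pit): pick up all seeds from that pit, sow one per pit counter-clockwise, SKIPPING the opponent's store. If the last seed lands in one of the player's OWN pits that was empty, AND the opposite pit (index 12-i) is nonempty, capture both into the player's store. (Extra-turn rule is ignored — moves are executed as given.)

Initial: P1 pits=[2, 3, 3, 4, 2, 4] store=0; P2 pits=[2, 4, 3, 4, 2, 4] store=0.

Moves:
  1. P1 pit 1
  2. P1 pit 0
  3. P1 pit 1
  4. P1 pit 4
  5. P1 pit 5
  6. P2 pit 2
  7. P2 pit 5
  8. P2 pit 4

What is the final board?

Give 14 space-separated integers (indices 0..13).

Move 1: P1 pit1 -> P1=[2,0,4,5,3,4](0) P2=[2,4,3,4,2,4](0)
Move 2: P1 pit0 -> P1=[0,1,5,5,3,4](0) P2=[2,4,3,4,2,4](0)
Move 3: P1 pit1 -> P1=[0,0,6,5,3,4](0) P2=[2,4,3,4,2,4](0)
Move 4: P1 pit4 -> P1=[0,0,6,5,0,5](1) P2=[3,4,3,4,2,4](0)
Move 5: P1 pit5 -> P1=[0,0,6,5,0,0](2) P2=[4,5,4,5,2,4](0)
Move 6: P2 pit2 -> P1=[0,0,6,5,0,0](2) P2=[4,5,0,6,3,5](1)
Move 7: P2 pit5 -> P1=[1,1,7,6,0,0](2) P2=[4,5,0,6,3,0](2)
Move 8: P2 pit4 -> P1=[2,1,7,6,0,0](2) P2=[4,5,0,6,0,1](3)

Answer: 2 1 7 6 0 0 2 4 5 0 6 0 1 3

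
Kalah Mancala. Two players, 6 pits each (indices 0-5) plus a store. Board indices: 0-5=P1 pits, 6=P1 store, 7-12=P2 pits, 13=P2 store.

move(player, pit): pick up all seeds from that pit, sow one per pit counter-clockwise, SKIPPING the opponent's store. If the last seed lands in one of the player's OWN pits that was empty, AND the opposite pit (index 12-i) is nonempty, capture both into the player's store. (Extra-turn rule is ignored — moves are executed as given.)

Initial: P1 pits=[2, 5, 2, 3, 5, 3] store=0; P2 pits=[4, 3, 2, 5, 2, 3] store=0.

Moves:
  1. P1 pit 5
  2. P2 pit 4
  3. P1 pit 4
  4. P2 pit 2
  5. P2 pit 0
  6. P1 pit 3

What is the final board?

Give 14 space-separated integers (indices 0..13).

Answer: 2 5 2 0 1 2 3 0 6 1 7 2 6 2

Derivation:
Move 1: P1 pit5 -> P1=[2,5,2,3,5,0](1) P2=[5,4,2,5,2,3](0)
Move 2: P2 pit4 -> P1=[2,5,2,3,5,0](1) P2=[5,4,2,5,0,4](1)
Move 3: P1 pit4 -> P1=[2,5,2,3,0,1](2) P2=[6,5,3,5,0,4](1)
Move 4: P2 pit2 -> P1=[2,5,2,3,0,1](2) P2=[6,5,0,6,1,5](1)
Move 5: P2 pit0 -> P1=[2,5,2,3,0,1](2) P2=[0,6,1,7,2,6](2)
Move 6: P1 pit3 -> P1=[2,5,2,0,1,2](3) P2=[0,6,1,7,2,6](2)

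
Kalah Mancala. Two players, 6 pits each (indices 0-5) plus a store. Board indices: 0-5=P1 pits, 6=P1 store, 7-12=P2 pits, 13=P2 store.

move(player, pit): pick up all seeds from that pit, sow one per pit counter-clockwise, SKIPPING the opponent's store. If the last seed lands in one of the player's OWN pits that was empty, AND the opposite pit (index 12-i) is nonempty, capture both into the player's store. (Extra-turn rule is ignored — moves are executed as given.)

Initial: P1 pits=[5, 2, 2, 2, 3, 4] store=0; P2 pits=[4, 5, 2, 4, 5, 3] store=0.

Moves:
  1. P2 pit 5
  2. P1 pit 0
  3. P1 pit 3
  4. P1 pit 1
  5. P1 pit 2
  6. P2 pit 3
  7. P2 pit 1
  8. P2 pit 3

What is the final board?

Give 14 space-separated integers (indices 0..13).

Answer: 1 0 0 2 7 8 3 4 0 3 0 8 2 3

Derivation:
Move 1: P2 pit5 -> P1=[6,3,2,2,3,4](0) P2=[4,5,2,4,5,0](1)
Move 2: P1 pit0 -> P1=[0,4,3,3,4,5](1) P2=[4,5,2,4,5,0](1)
Move 3: P1 pit3 -> P1=[0,4,3,0,5,6](2) P2=[4,5,2,4,5,0](1)
Move 4: P1 pit1 -> P1=[0,0,4,1,6,7](2) P2=[4,5,2,4,5,0](1)
Move 5: P1 pit2 -> P1=[0,0,0,2,7,8](3) P2=[4,5,2,4,5,0](1)
Move 6: P2 pit3 -> P1=[1,0,0,2,7,8](3) P2=[4,5,2,0,6,1](2)
Move 7: P2 pit1 -> P1=[1,0,0,2,7,8](3) P2=[4,0,3,1,7,2](3)
Move 8: P2 pit3 -> P1=[1,0,0,2,7,8](3) P2=[4,0,3,0,8,2](3)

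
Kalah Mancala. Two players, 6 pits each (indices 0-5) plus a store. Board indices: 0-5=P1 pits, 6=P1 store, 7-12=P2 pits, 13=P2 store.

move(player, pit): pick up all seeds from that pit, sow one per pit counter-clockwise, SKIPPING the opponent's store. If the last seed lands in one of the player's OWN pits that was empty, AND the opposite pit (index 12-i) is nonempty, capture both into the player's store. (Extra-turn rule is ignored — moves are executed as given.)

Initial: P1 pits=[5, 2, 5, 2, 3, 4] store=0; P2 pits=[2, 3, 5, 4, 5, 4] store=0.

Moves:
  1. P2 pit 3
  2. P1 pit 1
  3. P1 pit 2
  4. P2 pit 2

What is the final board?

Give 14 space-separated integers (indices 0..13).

Answer: 7 0 0 4 4 5 1 3 4 0 1 7 6 2

Derivation:
Move 1: P2 pit3 -> P1=[6,2,5,2,3,4](0) P2=[2,3,5,0,6,5](1)
Move 2: P1 pit1 -> P1=[6,0,6,3,3,4](0) P2=[2,3,5,0,6,5](1)
Move 3: P1 pit2 -> P1=[6,0,0,4,4,5](1) P2=[3,4,5,0,6,5](1)
Move 4: P2 pit2 -> P1=[7,0,0,4,4,5](1) P2=[3,4,0,1,7,6](2)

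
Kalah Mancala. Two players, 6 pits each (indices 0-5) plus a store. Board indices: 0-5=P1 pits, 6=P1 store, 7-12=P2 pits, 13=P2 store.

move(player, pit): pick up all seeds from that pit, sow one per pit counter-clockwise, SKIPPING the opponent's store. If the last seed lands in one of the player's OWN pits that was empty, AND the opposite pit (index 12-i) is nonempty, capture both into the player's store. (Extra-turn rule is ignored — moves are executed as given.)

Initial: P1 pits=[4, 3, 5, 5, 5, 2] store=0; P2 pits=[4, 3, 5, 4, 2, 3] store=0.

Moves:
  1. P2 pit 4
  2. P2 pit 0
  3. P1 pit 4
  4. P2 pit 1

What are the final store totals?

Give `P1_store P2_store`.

Answer: 1 6

Derivation:
Move 1: P2 pit4 -> P1=[4,3,5,5,5,2](0) P2=[4,3,5,4,0,4](1)
Move 2: P2 pit0 -> P1=[4,0,5,5,5,2](0) P2=[0,4,6,5,0,4](5)
Move 3: P1 pit4 -> P1=[4,0,5,5,0,3](1) P2=[1,5,7,5,0,4](5)
Move 4: P2 pit1 -> P1=[4,0,5,5,0,3](1) P2=[1,0,8,6,1,5](6)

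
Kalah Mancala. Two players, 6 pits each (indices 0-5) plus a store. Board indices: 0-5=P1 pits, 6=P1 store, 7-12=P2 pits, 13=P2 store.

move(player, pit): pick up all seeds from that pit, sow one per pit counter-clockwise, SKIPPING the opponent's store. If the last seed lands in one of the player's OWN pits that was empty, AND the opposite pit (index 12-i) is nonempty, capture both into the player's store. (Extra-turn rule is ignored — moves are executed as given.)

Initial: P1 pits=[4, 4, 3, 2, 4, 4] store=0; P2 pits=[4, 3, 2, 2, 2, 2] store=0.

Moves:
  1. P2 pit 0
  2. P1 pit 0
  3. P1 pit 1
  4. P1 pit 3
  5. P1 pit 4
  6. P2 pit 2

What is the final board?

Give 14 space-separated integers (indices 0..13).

Answer: 0 0 5 0 0 7 3 2 5 0 5 5 3 1

Derivation:
Move 1: P2 pit0 -> P1=[4,4,3,2,4,4](0) P2=[0,4,3,3,3,2](0)
Move 2: P1 pit0 -> P1=[0,5,4,3,5,4](0) P2=[0,4,3,3,3,2](0)
Move 3: P1 pit1 -> P1=[0,0,5,4,6,5](1) P2=[0,4,3,3,3,2](0)
Move 4: P1 pit3 -> P1=[0,0,5,0,7,6](2) P2=[1,4,3,3,3,2](0)
Move 5: P1 pit4 -> P1=[0,0,5,0,0,7](3) P2=[2,5,4,4,4,2](0)
Move 6: P2 pit2 -> P1=[0,0,5,0,0,7](3) P2=[2,5,0,5,5,3](1)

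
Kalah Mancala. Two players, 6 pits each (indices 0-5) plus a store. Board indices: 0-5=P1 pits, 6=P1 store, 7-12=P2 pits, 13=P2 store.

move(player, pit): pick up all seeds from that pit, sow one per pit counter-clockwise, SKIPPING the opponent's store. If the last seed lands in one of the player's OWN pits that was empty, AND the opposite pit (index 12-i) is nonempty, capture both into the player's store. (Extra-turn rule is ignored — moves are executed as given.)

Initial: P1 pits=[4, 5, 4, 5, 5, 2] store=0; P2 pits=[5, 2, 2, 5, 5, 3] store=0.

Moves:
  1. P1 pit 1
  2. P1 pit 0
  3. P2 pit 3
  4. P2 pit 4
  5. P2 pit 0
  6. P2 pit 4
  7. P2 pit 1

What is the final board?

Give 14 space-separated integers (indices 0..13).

Answer: 2 0 7 8 7 3 1 0 0 4 2 0 7 6

Derivation:
Move 1: P1 pit1 -> P1=[4,0,5,6,6,3](1) P2=[5,2,2,5,5,3](0)
Move 2: P1 pit0 -> P1=[0,1,6,7,7,3](1) P2=[5,2,2,5,5,3](0)
Move 3: P2 pit3 -> P1=[1,2,6,7,7,3](1) P2=[5,2,2,0,6,4](1)
Move 4: P2 pit4 -> P1=[2,3,7,8,7,3](1) P2=[5,2,2,0,0,5](2)
Move 5: P2 pit0 -> P1=[2,3,7,8,7,3](1) P2=[0,3,3,1,1,6](2)
Move 6: P2 pit4 -> P1=[2,3,7,8,7,3](1) P2=[0,3,3,1,0,7](2)
Move 7: P2 pit1 -> P1=[2,0,7,8,7,3](1) P2=[0,0,4,2,0,7](6)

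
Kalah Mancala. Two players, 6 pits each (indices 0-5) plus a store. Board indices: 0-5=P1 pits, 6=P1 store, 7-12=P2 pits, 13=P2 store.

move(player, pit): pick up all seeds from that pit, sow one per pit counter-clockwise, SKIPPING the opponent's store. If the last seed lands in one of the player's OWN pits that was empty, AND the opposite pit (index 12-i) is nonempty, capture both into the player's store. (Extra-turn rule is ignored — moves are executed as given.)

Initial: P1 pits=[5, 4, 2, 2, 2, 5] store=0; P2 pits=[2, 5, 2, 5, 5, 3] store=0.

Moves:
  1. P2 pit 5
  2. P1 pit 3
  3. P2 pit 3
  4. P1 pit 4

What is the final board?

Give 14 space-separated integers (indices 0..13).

Move 1: P2 pit5 -> P1=[6,5,2,2,2,5](0) P2=[2,5,2,5,5,0](1)
Move 2: P1 pit3 -> P1=[6,5,2,0,3,6](0) P2=[2,5,2,5,5,0](1)
Move 3: P2 pit3 -> P1=[7,6,2,0,3,6](0) P2=[2,5,2,0,6,1](2)
Move 4: P1 pit4 -> P1=[7,6,2,0,0,7](1) P2=[3,5,2,0,6,1](2)

Answer: 7 6 2 0 0 7 1 3 5 2 0 6 1 2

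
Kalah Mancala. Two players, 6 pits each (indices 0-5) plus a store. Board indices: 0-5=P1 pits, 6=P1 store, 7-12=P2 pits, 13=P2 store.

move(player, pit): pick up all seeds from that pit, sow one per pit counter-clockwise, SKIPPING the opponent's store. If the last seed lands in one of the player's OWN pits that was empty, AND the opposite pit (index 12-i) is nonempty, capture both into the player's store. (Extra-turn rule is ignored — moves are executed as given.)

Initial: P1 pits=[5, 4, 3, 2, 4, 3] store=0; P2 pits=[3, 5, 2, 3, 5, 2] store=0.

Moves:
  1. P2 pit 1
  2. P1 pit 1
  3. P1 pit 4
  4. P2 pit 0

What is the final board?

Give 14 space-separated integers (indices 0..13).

Move 1: P2 pit1 -> P1=[5,4,3,2,4,3](0) P2=[3,0,3,4,6,3](1)
Move 2: P1 pit1 -> P1=[5,0,4,3,5,4](0) P2=[3,0,3,4,6,3](1)
Move 3: P1 pit4 -> P1=[5,0,4,3,0,5](1) P2=[4,1,4,4,6,3](1)
Move 4: P2 pit0 -> P1=[5,0,4,3,0,5](1) P2=[0,2,5,5,7,3](1)

Answer: 5 0 4 3 0 5 1 0 2 5 5 7 3 1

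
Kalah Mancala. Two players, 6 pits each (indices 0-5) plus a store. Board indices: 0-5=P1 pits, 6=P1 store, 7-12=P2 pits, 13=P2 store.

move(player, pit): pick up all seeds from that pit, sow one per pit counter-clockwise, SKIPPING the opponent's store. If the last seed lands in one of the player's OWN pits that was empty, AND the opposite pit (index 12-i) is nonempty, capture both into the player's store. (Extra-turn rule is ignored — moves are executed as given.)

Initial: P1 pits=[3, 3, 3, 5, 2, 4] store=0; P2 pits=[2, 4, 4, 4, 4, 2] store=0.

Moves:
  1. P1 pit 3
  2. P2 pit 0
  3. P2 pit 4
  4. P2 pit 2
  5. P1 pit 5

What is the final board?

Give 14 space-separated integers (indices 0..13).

Answer: 5 4 3 0 3 0 2 1 7 1 7 1 4 2

Derivation:
Move 1: P1 pit3 -> P1=[3,3,3,0,3,5](1) P2=[3,5,4,4,4,2](0)
Move 2: P2 pit0 -> P1=[3,3,3,0,3,5](1) P2=[0,6,5,5,4,2](0)
Move 3: P2 pit4 -> P1=[4,4,3,0,3,5](1) P2=[0,6,5,5,0,3](1)
Move 4: P2 pit2 -> P1=[5,4,3,0,3,5](1) P2=[0,6,0,6,1,4](2)
Move 5: P1 pit5 -> P1=[5,4,3,0,3,0](2) P2=[1,7,1,7,1,4](2)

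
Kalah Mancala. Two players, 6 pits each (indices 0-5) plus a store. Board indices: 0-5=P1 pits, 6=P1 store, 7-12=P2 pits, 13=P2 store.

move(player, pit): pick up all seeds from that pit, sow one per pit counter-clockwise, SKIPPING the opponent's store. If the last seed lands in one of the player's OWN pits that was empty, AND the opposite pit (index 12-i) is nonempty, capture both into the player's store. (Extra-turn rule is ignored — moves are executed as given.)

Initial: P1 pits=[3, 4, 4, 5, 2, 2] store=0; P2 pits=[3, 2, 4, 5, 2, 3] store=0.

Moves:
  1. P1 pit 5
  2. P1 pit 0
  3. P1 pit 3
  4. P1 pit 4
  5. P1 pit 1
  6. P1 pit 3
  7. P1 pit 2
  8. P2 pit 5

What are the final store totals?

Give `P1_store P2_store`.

Answer: 5 1

Derivation:
Move 1: P1 pit5 -> P1=[3,4,4,5,2,0](1) P2=[4,2,4,5,2,3](0)
Move 2: P1 pit0 -> P1=[0,5,5,6,2,0](1) P2=[4,2,4,5,2,3](0)
Move 3: P1 pit3 -> P1=[0,5,5,0,3,1](2) P2=[5,3,5,5,2,3](0)
Move 4: P1 pit4 -> P1=[0,5,5,0,0,2](3) P2=[6,3,5,5,2,3](0)
Move 5: P1 pit1 -> P1=[0,0,6,1,1,3](4) P2=[6,3,5,5,2,3](0)
Move 6: P1 pit3 -> P1=[0,0,6,0,2,3](4) P2=[6,3,5,5,2,3](0)
Move 7: P1 pit2 -> P1=[0,0,0,1,3,4](5) P2=[7,4,5,5,2,3](0)
Move 8: P2 pit5 -> P1=[1,1,0,1,3,4](5) P2=[7,4,5,5,2,0](1)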